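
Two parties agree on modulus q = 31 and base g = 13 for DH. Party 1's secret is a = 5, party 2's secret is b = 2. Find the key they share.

Party 2 sends B = g^b mod q = 13^2 mod 31.
13^1 ≡ 13 (mod 31)
13^2 = (13^1)^2 ≡ 13^2 = 169 ≡ 14 (mod 31)
So B = 14. Party 1 then computes K = B^a mod q = 14^5 mod 31.
14^1 ≡ 14 (mod 31)
14^2 = (14^1)^2 ≡ 14^2 = 196 ≡ 10 (mod 31)
14^4 = (14^2)^2 ≡ 10^2 = 100 ≡ 7 (mod 31)
14^5 = 14^4 · 14^1 ≡ 7 · 14 ≡ 5 (mod 31).

5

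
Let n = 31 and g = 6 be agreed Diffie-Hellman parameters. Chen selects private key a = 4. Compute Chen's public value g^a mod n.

25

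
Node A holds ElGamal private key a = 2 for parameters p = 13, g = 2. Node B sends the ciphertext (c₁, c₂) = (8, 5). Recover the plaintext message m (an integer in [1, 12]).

8

Shared mask s = c₁^a mod p = 8^2 mod 13.
8^1 ≡ 8 (mod 13)
8^2 = (8^1)^2 ≡ 8^2 = 64 ≡ 12 (mod 13)
So s = 12; s⁻¹ ≡ 12 (mod 13).
m = c₂ · s⁻¹ mod 13 = 5 · 12 mod 13 = 8.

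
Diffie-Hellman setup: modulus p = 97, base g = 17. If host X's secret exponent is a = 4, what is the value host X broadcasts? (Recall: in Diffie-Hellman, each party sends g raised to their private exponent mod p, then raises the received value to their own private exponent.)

4

Public value = 17^4 mod 97.
17^1 ≡ 17 (mod 97)
17^2 = (17^1)^2 ≡ 17^2 = 289 ≡ 95 (mod 97)
17^4 = (17^2)^2 ≡ 95^2 = 9025 ≡ 4 (mod 97)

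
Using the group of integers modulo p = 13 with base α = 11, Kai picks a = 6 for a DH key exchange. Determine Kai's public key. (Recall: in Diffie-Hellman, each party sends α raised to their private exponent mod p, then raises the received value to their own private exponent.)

12

Public value = 11^6 (mod 13).
11^1 ≡ 11 (mod 13)
11^2 = (11^1)^2 ≡ 11^2 = 121 ≡ 4 (mod 13)
11^4 = (11^2)^2 ≡ 4^2 = 16 ≡ 3 (mod 13)
11^6 = 11^4 · 11^2 ≡ 3 · 4 ≡ 12 (mod 13).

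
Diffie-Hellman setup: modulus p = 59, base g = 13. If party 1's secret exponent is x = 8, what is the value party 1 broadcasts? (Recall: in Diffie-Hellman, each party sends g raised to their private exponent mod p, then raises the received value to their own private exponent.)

25

Public value = 13^8 mod 59.
13^1 ≡ 13 (mod 59)
13^2 = (13^1)^2 ≡ 13^2 = 169 ≡ 51 (mod 59)
13^4 = (13^2)^2 ≡ 51^2 = 2601 ≡ 5 (mod 59)
13^8 = (13^4)^2 ≡ 5^2 = 25 ≡ 25 (mod 59)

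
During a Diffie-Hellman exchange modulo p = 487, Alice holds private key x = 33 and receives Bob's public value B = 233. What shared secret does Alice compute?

486

Shared key K = 233^33 mod 487.
233^1 ≡ 233 (mod 487)
233^2 = (233^1)^2 ≡ 233^2 = 54289 ≡ 232 (mod 487)
233^4 = (233^2)^2 ≡ 232^2 = 53824 ≡ 254 (mod 487)
233^8 = (233^4)^2 ≡ 254^2 = 64516 ≡ 232 (mod 487)
233^16 = (233^8)^2 ≡ 232^2 = 53824 ≡ 254 (mod 487)
233^32 = (233^16)^2 ≡ 254^2 = 64516 ≡ 232 (mod 487)
233^33 = 233^32 · 233^1 ≡ 232 · 233 ≡ 486 (mod 487).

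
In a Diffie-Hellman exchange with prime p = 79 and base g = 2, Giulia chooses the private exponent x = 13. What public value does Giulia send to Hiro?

55

Public value = 2^{13} \pmod{79}.
2^1 ≡ 2 (mod 79)
2^2 = (2^1)^2 ≡ 2^2 = 4 ≡ 4 (mod 79)
2^4 = (2^2)^2 ≡ 4^2 = 16 ≡ 16 (mod 79)
2^8 = (2^4)^2 ≡ 16^2 = 256 ≡ 19 (mod 79)
2^13 = 2^8 · 2^4 · 2^1 ≡ 19 · 16 · 2 ≡ 55 (mod 79).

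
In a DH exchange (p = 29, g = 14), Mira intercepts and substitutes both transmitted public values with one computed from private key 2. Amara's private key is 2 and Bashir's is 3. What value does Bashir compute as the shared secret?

Bashir receives Mira's public value M = 14^2 mod 29 instead of the honest one.
14^1 ≡ 14 (mod 29)
14^2 = (14^1)^2 ≡ 14^2 = 196 ≡ 22 (mod 29)
So M = 22. Bashir computes K = M^3 mod 29.
22^1 ≡ 22 (mod 29)
22^2 = (22^1)^2 ≡ 22^2 = 484 ≡ 20 (mod 29)
22^3 = 22^2 · 22^1 ≡ 20 · 22 ≡ 5 (mod 29).

5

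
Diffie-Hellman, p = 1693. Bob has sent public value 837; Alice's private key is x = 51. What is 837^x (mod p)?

Shared key K = 837^51 mod 1693.
837^1 ≡ 837 (mod 1693)
837^2 = (837^1)^2 ≡ 837^2 = 700569 ≡ 1360 (mod 1693)
837^4 = (837^2)^2 ≡ 1360^2 = 1849600 ≡ 844 (mod 1693)
837^8 = (837^4)^2 ≡ 844^2 = 712336 ≡ 1276 (mod 1693)
837^16 = (837^8)^2 ≡ 1276^2 = 1628176 ≡ 1203 (mod 1693)
837^32 = (837^16)^2 ≡ 1203^2 = 1447209 ≡ 1387 (mod 1693)
837^51 = 837^32 · 837^16 · 837^2 · 837^1 ≡ 1387 · 1203 · 1360 · 837 ≡ 608 (mod 1693).

608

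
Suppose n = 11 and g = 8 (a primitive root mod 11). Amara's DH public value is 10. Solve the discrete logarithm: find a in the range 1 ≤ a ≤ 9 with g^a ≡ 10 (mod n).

5

Try successive powers of 8 modulo 11:
8^1 ≡ 8
8^2 ≡ 9
8^3 ≡ 6
8^4 ≡ 4
8^5 ≡ 10
Found: a = 5.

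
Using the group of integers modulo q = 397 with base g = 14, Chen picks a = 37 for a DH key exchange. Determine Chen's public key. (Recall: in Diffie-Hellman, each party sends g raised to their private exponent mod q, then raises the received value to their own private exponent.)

Public value = 14^37 mod 397.
14^1 ≡ 14 (mod 397)
14^2 = (14^1)^2 ≡ 14^2 = 196 ≡ 196 (mod 397)
14^4 = (14^2)^2 ≡ 196^2 = 38416 ≡ 304 (mod 397)
14^8 = (14^4)^2 ≡ 304^2 = 92416 ≡ 312 (mod 397)
14^16 = (14^8)^2 ≡ 312^2 = 97344 ≡ 79 (mod 397)
14^32 = (14^16)^2 ≡ 79^2 = 6241 ≡ 286 (mod 397)
14^37 = 14^32 · 14^4 · 14^1 ≡ 286 · 304 · 14 ≡ 14 (mod 397).

14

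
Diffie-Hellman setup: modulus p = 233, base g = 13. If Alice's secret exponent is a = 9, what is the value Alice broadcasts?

197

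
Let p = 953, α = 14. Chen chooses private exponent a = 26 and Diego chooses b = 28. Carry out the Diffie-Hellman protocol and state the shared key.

Diego sends B = α^b mod p = 14^28 mod 953.
14^1 ≡ 14 (mod 953)
14^2 = (14^1)^2 ≡ 14^2 = 196 ≡ 196 (mod 953)
14^4 = (14^2)^2 ≡ 196^2 = 38416 ≡ 296 (mod 953)
14^8 = (14^4)^2 ≡ 296^2 = 87616 ≡ 893 (mod 953)
14^16 = (14^8)^2 ≡ 893^2 = 797449 ≡ 741 (mod 953)
14^28 = 14^16 · 14^8 · 14^4 ≡ 741 · 893 · 296 ≡ 770 (mod 953).
So B = 770. Chen then computes K = B^a mod p = 770^26 mod 953.
770^1 ≡ 770 (mod 953)
770^2 = (770^1)^2 ≡ 770^2 = 592900 ≡ 134 (mod 953)
770^4 = (770^2)^2 ≡ 134^2 = 17956 ≡ 802 (mod 953)
770^8 = (770^4)^2 ≡ 802^2 = 643204 ≡ 882 (mod 953)
770^16 = (770^8)^2 ≡ 882^2 = 777924 ≡ 276 (mod 953)
770^26 = 770^16 · 770^8 · 770^2 ≡ 276 · 882 · 134 ≡ 604 (mod 953).

604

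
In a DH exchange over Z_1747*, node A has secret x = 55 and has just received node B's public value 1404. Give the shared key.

Shared key K = 1404^55 mod 1747.
1404^1 ≡ 1404 (mod 1747)
1404^2 = (1404^1)^2 ≡ 1404^2 = 1971216 ≡ 600 (mod 1747)
1404^4 = (1404^2)^2 ≡ 600^2 = 360000 ≡ 118 (mod 1747)
1404^8 = (1404^4)^2 ≡ 118^2 = 13924 ≡ 1695 (mod 1747)
1404^16 = (1404^8)^2 ≡ 1695^2 = 2873025 ≡ 957 (mod 1747)
1404^32 = (1404^16)^2 ≡ 957^2 = 915849 ≡ 421 (mod 1747)
1404^55 = 1404^32 · 1404^16 · 1404^4 · 1404^2 · 1404^1 ≡ 421 · 957 · 118 · 600 · 1404 ≡ 995 (mod 1747).

995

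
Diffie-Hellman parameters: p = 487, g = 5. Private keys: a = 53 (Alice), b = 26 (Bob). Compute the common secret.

482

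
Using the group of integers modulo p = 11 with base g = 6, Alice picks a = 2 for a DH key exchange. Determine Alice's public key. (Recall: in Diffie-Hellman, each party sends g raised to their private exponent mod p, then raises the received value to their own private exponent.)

Public value = 6^2 mod 11.
6^1 ≡ 6 (mod 11)
6^2 = (6^1)^2 ≡ 6^2 = 36 ≡ 3 (mod 11)

3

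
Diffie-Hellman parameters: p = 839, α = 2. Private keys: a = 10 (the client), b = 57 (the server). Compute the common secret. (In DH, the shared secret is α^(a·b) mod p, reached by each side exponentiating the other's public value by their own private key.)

The server sends B = α^b mod p = 2^57 mod 839.
2^1 ≡ 2 (mod 839)
2^2 = (2^1)^2 ≡ 2^2 = 4 ≡ 4 (mod 839)
2^4 = (2^2)^2 ≡ 4^2 = 16 ≡ 16 (mod 839)
2^8 = (2^4)^2 ≡ 16^2 = 256 ≡ 256 (mod 839)
2^16 = (2^8)^2 ≡ 256^2 = 65536 ≡ 94 (mod 839)
2^32 = (2^16)^2 ≡ 94^2 = 8836 ≡ 446 (mod 839)
2^57 = 2^32 · 2^16 · 2^8 · 2^1 ≡ 446 · 94 · 256 · 2 ≡ 112 (mod 839).
So B = 112. The client then computes K = B^a mod p = 112^10 mod 839.
112^1 ≡ 112 (mod 839)
112^2 = (112^1)^2 ≡ 112^2 = 12544 ≡ 798 (mod 839)
112^4 = (112^2)^2 ≡ 798^2 = 636804 ≡ 3 (mod 839)
112^8 = (112^4)^2 ≡ 3^2 = 9 ≡ 9 (mod 839)
112^10 = 112^8 · 112^2 ≡ 9 · 798 ≡ 470 (mod 839).

470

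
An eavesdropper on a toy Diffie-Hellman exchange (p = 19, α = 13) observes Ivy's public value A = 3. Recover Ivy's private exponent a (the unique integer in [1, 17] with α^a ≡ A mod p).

17

Try successive powers of 13 modulo 19:
13^1 ≡ 13
13^2 ≡ 17
13^3 ≡ 12
13^4 ≡ 4
13^5 ≡ 14
13^6 ≡ 11
13^7 ≡ 10
13^8 ≡ 16
13^9 ≡ 18
13^10 ≡ 6
13^11 ≡ 2
13^12 ≡ 7
13^13 ≡ 15
13^14 ≡ 5
13^15 ≡ 8
13^16 ≡ 9
13^17 ≡ 3
Found: a = 17.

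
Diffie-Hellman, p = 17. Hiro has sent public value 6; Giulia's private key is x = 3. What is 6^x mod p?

12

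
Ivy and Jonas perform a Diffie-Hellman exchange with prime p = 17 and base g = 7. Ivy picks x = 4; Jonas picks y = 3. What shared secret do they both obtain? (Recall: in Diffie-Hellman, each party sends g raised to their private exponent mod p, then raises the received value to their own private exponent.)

Jonas sends B = g^y mod p = 7^3 mod 17.
7^1 ≡ 7 (mod 17)
7^2 = (7^1)^2 ≡ 7^2 = 49 ≡ 15 (mod 17)
7^3 = 7^2 · 7^1 ≡ 15 · 7 ≡ 3 (mod 17).
So B = 3. Ivy then computes K = B^x mod p = 3^4 mod 17.
3^1 ≡ 3 (mod 17)
3^2 = (3^1)^2 ≡ 3^2 = 9 ≡ 9 (mod 17)
3^4 = (3^2)^2 ≡ 9^2 = 81 ≡ 13 (mod 17)

13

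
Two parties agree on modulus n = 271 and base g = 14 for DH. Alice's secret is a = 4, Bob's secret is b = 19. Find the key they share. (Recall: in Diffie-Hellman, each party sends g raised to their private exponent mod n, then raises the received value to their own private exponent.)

Bob sends B = g^b mod n = 14^19 mod 271.
14^1 ≡ 14 (mod 271)
14^2 = (14^1)^2 ≡ 14^2 = 196 ≡ 196 (mod 271)
14^4 = (14^2)^2 ≡ 196^2 = 38416 ≡ 205 (mod 271)
14^8 = (14^4)^2 ≡ 205^2 = 42025 ≡ 20 (mod 271)
14^16 = (14^8)^2 ≡ 20^2 = 400 ≡ 129 (mod 271)
14^19 = 14^16 · 14^2 · 14^1 ≡ 129 · 196 · 14 ≡ 50 (mod 271).
So B = 50. Alice then computes K = B^a mod n = 50^4 mod 271.
50^1 ≡ 50 (mod 271)
50^2 = (50^1)^2 ≡ 50^2 = 2500 ≡ 61 (mod 271)
50^4 = (50^2)^2 ≡ 61^2 = 3721 ≡ 198 (mod 271)

198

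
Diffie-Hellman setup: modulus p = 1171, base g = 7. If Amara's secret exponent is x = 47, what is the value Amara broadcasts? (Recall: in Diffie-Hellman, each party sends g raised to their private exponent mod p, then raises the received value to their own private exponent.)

Public value = 7^47 mod 1171.
7^1 ≡ 7 (mod 1171)
7^2 = (7^1)^2 ≡ 7^2 = 49 ≡ 49 (mod 1171)
7^4 = (7^2)^2 ≡ 49^2 = 2401 ≡ 59 (mod 1171)
7^8 = (7^4)^2 ≡ 59^2 = 3481 ≡ 1139 (mod 1171)
7^16 = (7^8)^2 ≡ 1139^2 = 1297321 ≡ 1024 (mod 1171)
7^32 = (7^16)^2 ≡ 1024^2 = 1048576 ≡ 531 (mod 1171)
7^47 = 7^32 · 7^8 · 7^4 · 7^2 · 7^1 ≡ 531 · 1139 · 59 · 49 · 7 ≡ 559 (mod 1171).

559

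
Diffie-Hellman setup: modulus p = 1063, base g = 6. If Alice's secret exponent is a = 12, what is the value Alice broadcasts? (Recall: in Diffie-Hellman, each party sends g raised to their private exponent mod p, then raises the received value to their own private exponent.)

700

Public value = 6^12 mod 1063.
6^1 ≡ 6 (mod 1063)
6^2 = (6^1)^2 ≡ 6^2 = 36 ≡ 36 (mod 1063)
6^4 = (6^2)^2 ≡ 36^2 = 1296 ≡ 233 (mod 1063)
6^8 = (6^4)^2 ≡ 233^2 = 54289 ≡ 76 (mod 1063)
6^12 = 6^8 · 6^4 ≡ 76 · 233 ≡ 700 (mod 1063).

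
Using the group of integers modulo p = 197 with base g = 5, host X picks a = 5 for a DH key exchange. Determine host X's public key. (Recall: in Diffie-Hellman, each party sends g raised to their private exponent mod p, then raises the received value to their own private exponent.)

Public value = 5^{5} \pmod{197}.
5^1 ≡ 5 (mod 197)
5^2 = (5^1)^2 ≡ 5^2 = 25 ≡ 25 (mod 197)
5^4 = (5^2)^2 ≡ 25^2 = 625 ≡ 34 (mod 197)
5^5 = 5^4 · 5^1 ≡ 34 · 5 ≡ 170 (mod 197).

170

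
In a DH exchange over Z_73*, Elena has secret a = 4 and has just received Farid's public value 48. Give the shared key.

Shared key K = 48^4 mod 73.
48^1 ≡ 48 (mod 73)
48^2 = (48^1)^2 ≡ 48^2 = 2304 ≡ 41 (mod 73)
48^4 = (48^2)^2 ≡ 41^2 = 1681 ≡ 2 (mod 73)

2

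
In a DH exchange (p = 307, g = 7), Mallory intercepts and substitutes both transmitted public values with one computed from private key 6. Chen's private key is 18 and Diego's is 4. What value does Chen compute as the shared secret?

235

Chen receives Mallory's public value M = 7^6 mod 307 instead of the honest one.
7^1 ≡ 7 (mod 307)
7^2 = (7^1)^2 ≡ 7^2 = 49 ≡ 49 (mod 307)
7^4 = (7^2)^2 ≡ 49^2 = 2401 ≡ 252 (mod 307)
7^6 = 7^4 · 7^2 ≡ 252 · 49 ≡ 68 (mod 307).
So M = 68. Chen computes K = M^18 mod 307.
68^1 ≡ 68 (mod 307)
68^2 = (68^1)^2 ≡ 68^2 = 4624 ≡ 19 (mod 307)
68^4 = (68^2)^2 ≡ 19^2 = 361 ≡ 54 (mod 307)
68^8 = (68^4)^2 ≡ 54^2 = 2916 ≡ 153 (mod 307)
68^16 = (68^8)^2 ≡ 153^2 = 23409 ≡ 77 (mod 307)
68^18 = 68^16 · 68^2 ≡ 77 · 19 ≡ 235 (mod 307).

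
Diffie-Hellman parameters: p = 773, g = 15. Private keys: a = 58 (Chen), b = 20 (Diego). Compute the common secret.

225

Diego sends B = g^b mod p = 15^20 mod 773.
15^1 ≡ 15 (mod 773)
15^2 = (15^1)^2 ≡ 15^2 = 225 ≡ 225 (mod 773)
15^4 = (15^2)^2 ≡ 225^2 = 50625 ≡ 380 (mod 773)
15^8 = (15^4)^2 ≡ 380^2 = 144400 ≡ 622 (mod 773)
15^16 = (15^8)^2 ≡ 622^2 = 386884 ≡ 384 (mod 773)
15^20 = 15^16 · 15^4 ≡ 384 · 380 ≡ 596 (mod 773).
So B = 596. Chen then computes K = B^a mod p = 596^58 mod 773.
596^1 ≡ 596 (mod 773)
596^2 = (596^1)^2 ≡ 596^2 = 355216 ≡ 409 (mod 773)
596^4 = (596^2)^2 ≡ 409^2 = 167281 ≡ 313 (mod 773)
596^8 = (596^4)^2 ≡ 313^2 = 97969 ≡ 571 (mod 773)
596^16 = (596^8)^2 ≡ 571^2 = 326041 ≡ 608 (mod 773)
596^32 = (596^16)^2 ≡ 608^2 = 369664 ≡ 170 (mod 773)
596^58 = 596^32 · 596^16 · 596^8 · 596^2 ≡ 170 · 608 · 571 · 409 ≡ 225 (mod 773).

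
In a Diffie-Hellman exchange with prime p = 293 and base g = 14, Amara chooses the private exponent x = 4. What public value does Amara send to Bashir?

33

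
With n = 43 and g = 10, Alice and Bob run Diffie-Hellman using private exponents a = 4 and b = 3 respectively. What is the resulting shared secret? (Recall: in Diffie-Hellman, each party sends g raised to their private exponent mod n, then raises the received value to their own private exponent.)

21

Alice sends A = g^a mod n = 10^4 mod 43.
10^1 ≡ 10 (mod 43)
10^2 = (10^1)^2 ≡ 10^2 = 100 ≡ 14 (mod 43)
10^4 = (10^2)^2 ≡ 14^2 = 196 ≡ 24 (mod 43)
So A = 24. Bob then computes K = A^b mod n = 24^3 mod 43.
24^1 ≡ 24 (mod 43)
24^2 = (24^1)^2 ≡ 24^2 = 576 ≡ 17 (mod 43)
24^3 = 24^2 · 24^1 ≡ 17 · 24 ≡ 21 (mod 43).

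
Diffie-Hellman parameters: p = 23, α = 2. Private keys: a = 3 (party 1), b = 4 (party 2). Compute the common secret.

2

Party 1 sends A = α^a mod p = 2^3 mod 23.
2^1 ≡ 2 (mod 23)
2^2 = (2^1)^2 ≡ 2^2 = 4 ≡ 4 (mod 23)
2^3 = 2^2 · 2^1 ≡ 4 · 2 ≡ 8 (mod 23).
So A = 8. Party 2 then computes K = A^b mod p = 8^4 mod 23.
8^1 ≡ 8 (mod 23)
8^2 = (8^1)^2 ≡ 8^2 = 64 ≡ 18 (mod 23)
8^4 = (8^2)^2 ≡ 18^2 = 324 ≡ 2 (mod 23)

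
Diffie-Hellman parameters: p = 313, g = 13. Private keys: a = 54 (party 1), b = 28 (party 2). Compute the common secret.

Party 2 sends B = g^b mod p = 13^28 mod 313.
13^1 ≡ 13 (mod 313)
13^2 = (13^1)^2 ≡ 13^2 = 169 ≡ 169 (mod 313)
13^4 = (13^2)^2 ≡ 169^2 = 28561 ≡ 78 (mod 313)
13^8 = (13^4)^2 ≡ 78^2 = 6084 ≡ 137 (mod 313)
13^16 = (13^8)^2 ≡ 137^2 = 18769 ≡ 302 (mod 313)
13^28 = 13^16 · 13^8 · 13^4 ≡ 302 · 137 · 78 ≡ 142 (mod 313).
So B = 142. Party 1 then computes K = B^a mod p = 142^54 mod 313.
142^1 ≡ 142 (mod 313)
142^2 = (142^1)^2 ≡ 142^2 = 20164 ≡ 132 (mod 313)
142^4 = (142^2)^2 ≡ 132^2 = 17424 ≡ 209 (mod 313)
142^8 = (142^4)^2 ≡ 209^2 = 43681 ≡ 174 (mod 313)
142^16 = (142^8)^2 ≡ 174^2 = 30276 ≡ 228 (mod 313)
142^32 = (142^16)^2 ≡ 228^2 = 51984 ≡ 26 (mod 313)
142^54 = 142^32 · 142^16 · 142^4 · 142^2 ≡ 26 · 228 · 209 · 132 ≡ 103 (mod 313).

103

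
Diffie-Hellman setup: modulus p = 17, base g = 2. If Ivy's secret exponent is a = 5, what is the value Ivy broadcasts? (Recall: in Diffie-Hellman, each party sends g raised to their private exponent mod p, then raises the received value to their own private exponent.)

Public value = 2^{5} \pmod{17}.
2^1 ≡ 2 (mod 17)
2^2 = (2^1)^2 ≡ 2^2 = 4 ≡ 4 (mod 17)
2^4 = (2^2)^2 ≡ 4^2 = 16 ≡ 16 (mod 17)
2^5 = 2^4 · 2^1 ≡ 16 · 2 ≡ 15 (mod 17).

15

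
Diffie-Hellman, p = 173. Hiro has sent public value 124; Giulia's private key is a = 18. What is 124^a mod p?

158

Shared key K = 124^18 mod 173.
124^1 ≡ 124 (mod 173)
124^2 = (124^1)^2 ≡ 124^2 = 15376 ≡ 152 (mod 173)
124^4 = (124^2)^2 ≡ 152^2 = 23104 ≡ 95 (mod 173)
124^8 = (124^4)^2 ≡ 95^2 = 9025 ≡ 29 (mod 173)
124^16 = (124^8)^2 ≡ 29^2 = 841 ≡ 149 (mod 173)
124^18 = 124^16 · 124^2 ≡ 149 · 152 ≡ 158 (mod 173).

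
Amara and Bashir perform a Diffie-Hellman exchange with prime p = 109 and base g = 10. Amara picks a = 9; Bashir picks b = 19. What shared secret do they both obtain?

8

Bashir sends B = g^b mod p = 10^19 mod 109.
10^1 ≡ 10 (mod 109)
10^2 = (10^1)^2 ≡ 10^2 = 100 ≡ 100 (mod 109)
10^4 = (10^2)^2 ≡ 100^2 = 10000 ≡ 81 (mod 109)
10^8 = (10^4)^2 ≡ 81^2 = 6561 ≡ 21 (mod 109)
10^16 = (10^8)^2 ≡ 21^2 = 441 ≡ 5 (mod 109)
10^19 = 10^16 · 10^2 · 10^1 ≡ 5 · 100 · 10 ≡ 95 (mod 109).
So B = 95. Amara then computes K = B^a mod p = 95^9 mod 109.
95^1 ≡ 95 (mod 109)
95^2 = (95^1)^2 ≡ 95^2 = 9025 ≡ 87 (mod 109)
95^4 = (95^2)^2 ≡ 87^2 = 7569 ≡ 48 (mod 109)
95^8 = (95^4)^2 ≡ 48^2 = 2304 ≡ 15 (mod 109)
95^9 = 95^8 · 95^1 ≡ 15 · 95 ≡ 8 (mod 109).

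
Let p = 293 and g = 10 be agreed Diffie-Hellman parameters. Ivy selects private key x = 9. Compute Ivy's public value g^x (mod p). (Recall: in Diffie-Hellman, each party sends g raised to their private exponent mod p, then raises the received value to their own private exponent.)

Public value = 10^9 (mod 293).
10^1 ≡ 10 (mod 293)
10^2 = (10^1)^2 ≡ 10^2 = 100 ≡ 100 (mod 293)
10^4 = (10^2)^2 ≡ 100^2 = 10000 ≡ 38 (mod 293)
10^8 = (10^4)^2 ≡ 38^2 = 1444 ≡ 272 (mod 293)
10^9 = 10^8 · 10^1 ≡ 272 · 10 ≡ 83 (mod 293).

83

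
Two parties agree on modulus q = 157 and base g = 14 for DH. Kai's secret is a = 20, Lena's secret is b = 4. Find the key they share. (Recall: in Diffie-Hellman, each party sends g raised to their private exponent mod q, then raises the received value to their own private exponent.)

39

Lena sends B = g^b mod q = 14^4 mod 157.
14^1 ≡ 14 (mod 157)
14^2 = (14^1)^2 ≡ 14^2 = 196 ≡ 39 (mod 157)
14^4 = (14^2)^2 ≡ 39^2 = 1521 ≡ 108 (mod 157)
So B = 108. Kai then computes K = B^a mod q = 108^20 mod 157.
108^1 ≡ 108 (mod 157)
108^2 = (108^1)^2 ≡ 108^2 = 11664 ≡ 46 (mod 157)
108^4 = (108^2)^2 ≡ 46^2 = 2116 ≡ 75 (mod 157)
108^8 = (108^4)^2 ≡ 75^2 = 5625 ≡ 130 (mod 157)
108^16 = (108^8)^2 ≡ 130^2 = 16900 ≡ 101 (mod 157)
108^20 = 108^16 · 108^4 ≡ 101 · 75 ≡ 39 (mod 157).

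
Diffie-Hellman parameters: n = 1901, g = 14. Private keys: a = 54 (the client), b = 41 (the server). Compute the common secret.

480

The client sends A = g^a mod n = 14^54 mod 1901.
14^1 ≡ 14 (mod 1901)
14^2 = (14^1)^2 ≡ 14^2 = 196 ≡ 196 (mod 1901)
14^4 = (14^2)^2 ≡ 196^2 = 38416 ≡ 396 (mod 1901)
14^8 = (14^4)^2 ≡ 396^2 = 156816 ≡ 934 (mod 1901)
14^16 = (14^8)^2 ≡ 934^2 = 872356 ≡ 1698 (mod 1901)
14^32 = (14^16)^2 ≡ 1698^2 = 2883204 ≡ 1288 (mod 1901)
14^54 = 14^32 · 14^16 · 14^4 · 14^2 ≡ 1288 · 1698 · 396 · 196 ≡ 1100 (mod 1901).
So A = 1100. The server then computes K = A^b mod n = 1100^41 mod 1901.
1100^1 ≡ 1100 (mod 1901)
1100^2 = (1100^1)^2 ≡ 1100^2 = 1210000 ≡ 964 (mod 1901)
1100^4 = (1100^2)^2 ≡ 964^2 = 929296 ≡ 1608 (mod 1901)
1100^8 = (1100^4)^2 ≡ 1608^2 = 2585664 ≡ 304 (mod 1901)
1100^16 = (1100^8)^2 ≡ 304^2 = 92416 ≡ 1168 (mod 1901)
1100^32 = (1100^16)^2 ≡ 1168^2 = 1364224 ≡ 1207 (mod 1901)
1100^41 = 1100^32 · 1100^8 · 1100^1 ≡ 1207 · 304 · 1100 ≡ 480 (mod 1901).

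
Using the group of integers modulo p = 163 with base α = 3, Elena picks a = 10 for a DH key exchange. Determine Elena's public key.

Public value = 3^10 mod 163.
3^1 ≡ 3 (mod 163)
3^2 = (3^1)^2 ≡ 3^2 = 9 ≡ 9 (mod 163)
3^4 = (3^2)^2 ≡ 9^2 = 81 ≡ 81 (mod 163)
3^8 = (3^4)^2 ≡ 81^2 = 6561 ≡ 41 (mod 163)
3^10 = 3^8 · 3^2 ≡ 41 · 9 ≡ 43 (mod 163).

43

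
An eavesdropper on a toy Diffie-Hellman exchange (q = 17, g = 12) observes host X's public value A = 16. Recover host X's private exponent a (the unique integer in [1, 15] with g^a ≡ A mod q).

Try successive powers of 12 modulo 17:
12^1 ≡ 12
12^2 ≡ 8
12^3 ≡ 11
12^4 ≡ 13
12^5 ≡ 3
12^6 ≡ 2
12^7 ≡ 7
12^8 ≡ 16
Found: a = 8.

8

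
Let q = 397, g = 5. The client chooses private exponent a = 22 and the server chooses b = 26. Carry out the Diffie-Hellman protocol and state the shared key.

14

The client sends A = g^a mod q = 5^22 mod 397.
5^1 ≡ 5 (mod 397)
5^2 = (5^1)^2 ≡ 5^2 = 25 ≡ 25 (mod 397)
5^4 = (5^2)^2 ≡ 25^2 = 625 ≡ 228 (mod 397)
5^8 = (5^4)^2 ≡ 228^2 = 51984 ≡ 374 (mod 397)
5^16 = (5^8)^2 ≡ 374^2 = 139876 ≡ 132 (mod 397)
5^22 = 5^16 · 5^4 · 5^2 ≡ 132 · 228 · 25 ≡ 85 (mod 397).
So A = 85. The server then computes K = A^b mod q = 85^26 mod 397.
85^1 ≡ 85 (mod 397)
85^2 = (85^1)^2 ≡ 85^2 = 7225 ≡ 79 (mod 397)
85^4 = (85^2)^2 ≡ 79^2 = 6241 ≡ 286 (mod 397)
85^8 = (85^4)^2 ≡ 286^2 = 81796 ≡ 14 (mod 397)
85^16 = (85^8)^2 ≡ 14^2 = 196 ≡ 196 (mod 397)
85^26 = 85^16 · 85^8 · 85^2 ≡ 196 · 14 · 79 ≡ 14 (mod 397).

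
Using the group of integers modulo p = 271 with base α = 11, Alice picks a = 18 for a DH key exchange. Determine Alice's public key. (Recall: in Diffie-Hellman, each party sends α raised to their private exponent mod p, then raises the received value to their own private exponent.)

Public value = 11^18 (mod 271).
11^1 ≡ 11 (mod 271)
11^2 = (11^1)^2 ≡ 11^2 = 121 ≡ 121 (mod 271)
11^4 = (11^2)^2 ≡ 121^2 = 14641 ≡ 7 (mod 271)
11^8 = (11^4)^2 ≡ 7^2 = 49 ≡ 49 (mod 271)
11^16 = (11^8)^2 ≡ 49^2 = 2401 ≡ 233 (mod 271)
11^18 = 11^16 · 11^2 ≡ 233 · 121 ≡ 9 (mod 271).

9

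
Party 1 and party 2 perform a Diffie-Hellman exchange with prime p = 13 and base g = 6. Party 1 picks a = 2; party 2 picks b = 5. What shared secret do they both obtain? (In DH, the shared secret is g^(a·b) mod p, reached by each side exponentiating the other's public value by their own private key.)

Party 1 sends A = g^a mod p = 6^2 mod 13.
6^1 ≡ 6 (mod 13)
6^2 = (6^1)^2 ≡ 6^2 = 36 ≡ 10 (mod 13)
So A = 10. Party 2 then computes K = A^b mod p = 10^5 mod 13.
10^1 ≡ 10 (mod 13)
10^2 = (10^1)^2 ≡ 10^2 = 100 ≡ 9 (mod 13)
10^4 = (10^2)^2 ≡ 9^2 = 81 ≡ 3 (mod 13)
10^5 = 10^4 · 10^1 ≡ 3 · 10 ≡ 4 (mod 13).

4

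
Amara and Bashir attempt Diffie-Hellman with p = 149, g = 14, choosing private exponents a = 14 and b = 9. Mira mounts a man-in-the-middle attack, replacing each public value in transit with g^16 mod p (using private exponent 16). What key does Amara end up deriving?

Amara receives Mira's public value M = 14^16 mod 149 instead of the honest one.
14^1 ≡ 14 (mod 149)
14^2 = (14^1)^2 ≡ 14^2 = 196 ≡ 47 (mod 149)
14^4 = (14^2)^2 ≡ 47^2 = 2209 ≡ 123 (mod 149)
14^8 = (14^4)^2 ≡ 123^2 = 15129 ≡ 80 (mod 149)
14^16 = (14^8)^2 ≡ 80^2 = 6400 ≡ 142 (mod 149)
So M = 142. Amara computes K = M^14 mod 149.
142^1 ≡ 142 (mod 149)
142^2 = (142^1)^2 ≡ 142^2 = 20164 ≡ 49 (mod 149)
142^4 = (142^2)^2 ≡ 49^2 = 2401 ≡ 17 (mod 149)
142^8 = (142^4)^2 ≡ 17^2 = 289 ≡ 140 (mod 149)
142^14 = 142^8 · 142^4 · 142^2 ≡ 140 · 17 · 49 ≡ 102 (mod 149).

102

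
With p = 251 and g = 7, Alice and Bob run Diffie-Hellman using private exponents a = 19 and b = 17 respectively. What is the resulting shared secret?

Bob sends B = g^b mod p = 7^17 mod 251.
7^1 ≡ 7 (mod 251)
7^2 = (7^1)^2 ≡ 7^2 = 49 ≡ 49 (mod 251)
7^4 = (7^2)^2 ≡ 49^2 = 2401 ≡ 142 (mod 251)
7^8 = (7^4)^2 ≡ 142^2 = 20164 ≡ 84 (mod 251)
7^16 = (7^8)^2 ≡ 84^2 = 7056 ≡ 28 (mod 251)
7^17 = 7^16 · 7^1 ≡ 28 · 7 ≡ 196 (mod 251).
So B = 196. Alice then computes K = B^a mod p = 196^19 mod 251.
196^1 ≡ 196 (mod 251)
196^2 = (196^1)^2 ≡ 196^2 = 38416 ≡ 13 (mod 251)
196^4 = (196^2)^2 ≡ 13^2 = 169 ≡ 169 (mod 251)
196^8 = (196^4)^2 ≡ 169^2 = 28561 ≡ 198 (mod 251)
196^16 = (196^8)^2 ≡ 198^2 = 39204 ≡ 48 (mod 251)
196^19 = 196^16 · 196^2 · 196^1 ≡ 48 · 13 · 196 ≡ 67 (mod 251).

67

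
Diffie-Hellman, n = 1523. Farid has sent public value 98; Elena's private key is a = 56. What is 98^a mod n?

Shared key K = 98^56 mod 1523.
98^1 ≡ 98 (mod 1523)
98^2 = (98^1)^2 ≡ 98^2 = 9604 ≡ 466 (mod 1523)
98^4 = (98^2)^2 ≡ 466^2 = 217156 ≡ 890 (mod 1523)
98^8 = (98^4)^2 ≡ 890^2 = 792100 ≡ 140 (mod 1523)
98^16 = (98^8)^2 ≡ 140^2 = 19600 ≡ 1324 (mod 1523)
98^32 = (98^16)^2 ≡ 1324^2 = 1752976 ≡ 3 (mod 1523)
98^56 = 98^32 · 98^16 · 98^8 ≡ 3 · 1324 · 140 ≡ 185 (mod 1523).

185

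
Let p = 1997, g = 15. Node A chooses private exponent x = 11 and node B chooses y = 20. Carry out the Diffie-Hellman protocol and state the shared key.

Node B sends B = g^y mod p = 15^20 mod 1997.
15^1 ≡ 15 (mod 1997)
15^2 = (15^1)^2 ≡ 15^2 = 225 ≡ 225 (mod 1997)
15^4 = (15^2)^2 ≡ 225^2 = 50625 ≡ 700 (mod 1997)
15^8 = (15^4)^2 ≡ 700^2 = 490000 ≡ 735 (mod 1997)
15^16 = (15^8)^2 ≡ 735^2 = 540225 ≡ 1035 (mod 1997)
15^20 = 15^16 · 15^4 ≡ 1035 · 700 ≡ 1586 (mod 1997).
So B = 1586. Node A then computes K = B^x mod p = 1586^11 mod 1997.
1586^1 ≡ 1586 (mod 1997)
1586^2 = (1586^1)^2 ≡ 1586^2 = 2515396 ≡ 1173 (mod 1997)
1586^4 = (1586^2)^2 ≡ 1173^2 = 1375929 ≡ 1993 (mod 1997)
1586^8 = (1586^4)^2 ≡ 1993^2 = 3972049 ≡ 16 (mod 1997)
1586^11 = 1586^8 · 1586^2 · 1586^1 ≡ 16 · 1173 · 1586 ≡ 763 (mod 1997).

763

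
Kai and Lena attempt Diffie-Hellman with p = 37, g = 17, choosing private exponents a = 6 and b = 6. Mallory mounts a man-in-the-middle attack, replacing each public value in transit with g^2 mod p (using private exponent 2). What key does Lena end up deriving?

26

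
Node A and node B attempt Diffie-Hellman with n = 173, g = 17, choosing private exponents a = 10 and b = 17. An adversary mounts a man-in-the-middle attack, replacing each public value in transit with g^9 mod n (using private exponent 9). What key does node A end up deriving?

Node A receives an adversary's public value M = 17^9 mod 173 instead of the honest one.
17^1 ≡ 17 (mod 173)
17^2 = (17^1)^2 ≡ 17^2 = 289 ≡ 116 (mod 173)
17^4 = (17^2)^2 ≡ 116^2 = 13456 ≡ 135 (mod 173)
17^8 = (17^4)^2 ≡ 135^2 = 18225 ≡ 60 (mod 173)
17^9 = 17^8 · 17^1 ≡ 60 · 17 ≡ 155 (mod 173).
So M = 155. Node A computes K = M^10 mod 173.
155^1 ≡ 155 (mod 173)
155^2 = (155^1)^2 ≡ 155^2 = 24025 ≡ 151 (mod 173)
155^4 = (155^2)^2 ≡ 151^2 = 22801 ≡ 138 (mod 173)
155^8 = (155^4)^2 ≡ 138^2 = 19044 ≡ 14 (mod 173)
155^10 = 155^8 · 155^2 ≡ 14 · 151 ≡ 38 (mod 173).

38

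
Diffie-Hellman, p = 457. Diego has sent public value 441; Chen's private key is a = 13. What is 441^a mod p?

389

Shared key K = 441^13 mod 457.
441^1 ≡ 441 (mod 457)
441^2 = (441^1)^2 ≡ 441^2 = 194481 ≡ 256 (mod 457)
441^4 = (441^2)^2 ≡ 256^2 = 65536 ≡ 185 (mod 457)
441^8 = (441^4)^2 ≡ 185^2 = 34225 ≡ 407 (mod 457)
441^13 = 441^8 · 441^4 · 441^1 ≡ 407 · 185 · 441 ≡ 389 (mod 457).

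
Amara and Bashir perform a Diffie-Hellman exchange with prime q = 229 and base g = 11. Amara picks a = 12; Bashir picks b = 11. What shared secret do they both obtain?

Bashir sends B = g^b mod q = 11^11 mod 229.
11^1 ≡ 11 (mod 229)
11^2 = (11^1)^2 ≡ 11^2 = 121 ≡ 121 (mod 229)
11^4 = (11^2)^2 ≡ 121^2 = 14641 ≡ 214 (mod 229)
11^8 = (11^4)^2 ≡ 214^2 = 45796 ≡ 225 (mod 229)
11^11 = 11^8 · 11^2 · 11^1 ≡ 225 · 121 · 11 ≡ 172 (mod 229).
So B = 172. Amara then computes K = B^a mod q = 172^12 mod 229.
172^1 ≡ 172 (mod 229)
172^2 = (172^1)^2 ≡ 172^2 = 29584 ≡ 43 (mod 229)
172^4 = (172^2)^2 ≡ 43^2 = 1849 ≡ 17 (mod 229)
172^8 = (172^4)^2 ≡ 17^2 = 289 ≡ 60 (mod 229)
172^12 = 172^8 · 172^4 ≡ 60 · 17 ≡ 104 (mod 229).

104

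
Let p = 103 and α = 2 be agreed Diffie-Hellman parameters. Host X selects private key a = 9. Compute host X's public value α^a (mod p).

100

Public value = 2^9 (mod 103).
2^1 ≡ 2 (mod 103)
2^2 = (2^1)^2 ≡ 2^2 = 4 ≡ 4 (mod 103)
2^4 = (2^2)^2 ≡ 4^2 = 16 ≡ 16 (mod 103)
2^8 = (2^4)^2 ≡ 16^2 = 256 ≡ 50 (mod 103)
2^9 = 2^8 · 2^1 ≡ 50 · 2 ≡ 100 (mod 103).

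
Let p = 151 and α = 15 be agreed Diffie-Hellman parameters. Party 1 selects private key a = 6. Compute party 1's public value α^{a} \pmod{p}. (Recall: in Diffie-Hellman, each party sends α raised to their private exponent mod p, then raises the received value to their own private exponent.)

Public value = 15^{6} \pmod{151}.
15^1 ≡ 15 (mod 151)
15^2 = (15^1)^2 ≡ 15^2 = 225 ≡ 74 (mod 151)
15^4 = (15^2)^2 ≡ 74^2 = 5476 ≡ 40 (mod 151)
15^6 = 15^4 · 15^2 ≡ 40 · 74 ≡ 91 (mod 151).

91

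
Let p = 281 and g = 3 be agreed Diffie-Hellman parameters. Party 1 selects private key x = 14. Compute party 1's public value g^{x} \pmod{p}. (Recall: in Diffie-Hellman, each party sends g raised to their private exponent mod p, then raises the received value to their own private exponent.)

68

Public value = 3^{14} \pmod{281}.
3^1 ≡ 3 (mod 281)
3^2 = (3^1)^2 ≡ 3^2 = 9 ≡ 9 (mod 281)
3^4 = (3^2)^2 ≡ 9^2 = 81 ≡ 81 (mod 281)
3^8 = (3^4)^2 ≡ 81^2 = 6561 ≡ 98 (mod 281)
3^14 = 3^8 · 3^4 · 3^2 ≡ 98 · 81 · 9 ≡ 68 (mod 281).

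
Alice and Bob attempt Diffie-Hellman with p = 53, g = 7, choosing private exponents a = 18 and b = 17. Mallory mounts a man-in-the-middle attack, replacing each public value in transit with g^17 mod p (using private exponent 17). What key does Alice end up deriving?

24

Alice receives Mallory's public value M = 7^17 mod 53 instead of the honest one.
7^1 ≡ 7 (mod 53)
7^2 = (7^1)^2 ≡ 7^2 = 49 ≡ 49 (mod 53)
7^4 = (7^2)^2 ≡ 49^2 = 2401 ≡ 16 (mod 53)
7^8 = (7^4)^2 ≡ 16^2 = 256 ≡ 44 (mod 53)
7^16 = (7^8)^2 ≡ 44^2 = 1936 ≡ 28 (mod 53)
7^17 = 7^16 · 7^1 ≡ 28 · 7 ≡ 37 (mod 53).
So M = 37. Alice computes K = M^18 mod 53.
37^1 ≡ 37 (mod 53)
37^2 = (37^1)^2 ≡ 37^2 = 1369 ≡ 44 (mod 53)
37^4 = (37^2)^2 ≡ 44^2 = 1936 ≡ 28 (mod 53)
37^8 = (37^4)^2 ≡ 28^2 = 784 ≡ 42 (mod 53)
37^16 = (37^8)^2 ≡ 42^2 = 1764 ≡ 15 (mod 53)
37^18 = 37^16 · 37^2 ≡ 15 · 44 ≡ 24 (mod 53).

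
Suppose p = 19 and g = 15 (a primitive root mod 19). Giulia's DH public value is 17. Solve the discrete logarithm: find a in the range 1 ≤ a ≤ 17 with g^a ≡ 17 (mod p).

Try successive powers of 15 modulo 19:
15^1 ≡ 15
15^2 ≡ 16
15^3 ≡ 12
15^4 ≡ 9
15^5 ≡ 2
15^6 ≡ 11
15^7 ≡ 13
15^8 ≡ 5
15^9 ≡ 18
15^10 ≡ 4
15^11 ≡ 3
15^12 ≡ 7
15^13 ≡ 10
15^14 ≡ 17
Found: a = 14.

14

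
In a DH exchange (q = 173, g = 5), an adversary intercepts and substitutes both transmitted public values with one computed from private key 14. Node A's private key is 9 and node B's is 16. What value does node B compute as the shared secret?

140

Node B receives an adversary's public value M = 5^14 mod 173 instead of the honest one.
5^1 ≡ 5 (mod 173)
5^2 = (5^1)^2 ≡ 5^2 = 25 ≡ 25 (mod 173)
5^4 = (5^2)^2 ≡ 25^2 = 625 ≡ 106 (mod 173)
5^8 = (5^4)^2 ≡ 106^2 = 11236 ≡ 164 (mod 173)
5^14 = 5^8 · 5^4 · 5^2 ≡ 164 · 106 · 25 ≡ 24 (mod 173).
So M = 24. Node B computes K = M^16 mod 173.
24^1 ≡ 24 (mod 173)
24^2 = (24^1)^2 ≡ 24^2 = 576 ≡ 57 (mod 173)
24^4 = (24^2)^2 ≡ 57^2 = 3249 ≡ 135 (mod 173)
24^8 = (24^4)^2 ≡ 135^2 = 18225 ≡ 60 (mod 173)
24^16 = (24^8)^2 ≡ 60^2 = 3600 ≡ 140 (mod 173)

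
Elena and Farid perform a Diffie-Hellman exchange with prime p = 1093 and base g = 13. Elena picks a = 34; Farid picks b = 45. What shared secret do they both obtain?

238

Elena sends A = g^a mod p = 13^34 mod 1093.
13^1 ≡ 13 (mod 1093)
13^2 = (13^1)^2 ≡ 13^2 = 169 ≡ 169 (mod 1093)
13^4 = (13^2)^2 ≡ 169^2 = 28561 ≡ 143 (mod 1093)
13^8 = (13^4)^2 ≡ 143^2 = 20449 ≡ 775 (mod 1093)
13^16 = (13^8)^2 ≡ 775^2 = 600625 ≡ 568 (mod 1093)
13^32 = (13^16)^2 ≡ 568^2 = 322624 ≡ 189 (mod 1093)
13^34 = 13^32 · 13^2 ≡ 189 · 169 ≡ 244 (mod 1093).
So A = 244. Farid then computes K = A^b mod p = 244^45 mod 1093.
244^1 ≡ 244 (mod 1093)
244^2 = (244^1)^2 ≡ 244^2 = 59536 ≡ 514 (mod 1093)
244^4 = (244^2)^2 ≡ 514^2 = 264196 ≡ 783 (mod 1093)
244^8 = (244^4)^2 ≡ 783^2 = 613089 ≡ 1009 (mod 1093)
244^16 = (244^8)^2 ≡ 1009^2 = 1018081 ≡ 498 (mod 1093)
244^32 = (244^16)^2 ≡ 498^2 = 248004 ≡ 986 (mod 1093)
244^45 = 244^32 · 244^8 · 244^4 · 244^1 ≡ 986 · 1009 · 783 · 244 ≡ 238 (mod 1093).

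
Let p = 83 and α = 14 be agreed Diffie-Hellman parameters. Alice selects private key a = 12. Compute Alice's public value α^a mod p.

Public value = 14^12 mod 83.
14^1 ≡ 14 (mod 83)
14^2 = (14^1)^2 ≡ 14^2 = 196 ≡ 30 (mod 83)
14^4 = (14^2)^2 ≡ 30^2 = 900 ≡ 70 (mod 83)
14^8 = (14^4)^2 ≡ 70^2 = 4900 ≡ 3 (mod 83)
14^12 = 14^8 · 14^4 ≡ 3 · 70 ≡ 44 (mod 83).

44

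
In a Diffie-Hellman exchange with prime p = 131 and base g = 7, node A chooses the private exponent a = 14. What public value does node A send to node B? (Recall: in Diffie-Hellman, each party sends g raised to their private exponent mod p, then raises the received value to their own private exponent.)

34

Public value = 7^14 (mod 131).
7^1 ≡ 7 (mod 131)
7^2 = (7^1)^2 ≡ 7^2 = 49 ≡ 49 (mod 131)
7^4 = (7^2)^2 ≡ 49^2 = 2401 ≡ 43 (mod 131)
7^8 = (7^4)^2 ≡ 43^2 = 1849 ≡ 15 (mod 131)
7^14 = 7^8 · 7^4 · 7^2 ≡ 15 · 43 · 49 ≡ 34 (mod 131).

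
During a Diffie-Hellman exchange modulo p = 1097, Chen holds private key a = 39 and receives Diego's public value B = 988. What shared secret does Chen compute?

8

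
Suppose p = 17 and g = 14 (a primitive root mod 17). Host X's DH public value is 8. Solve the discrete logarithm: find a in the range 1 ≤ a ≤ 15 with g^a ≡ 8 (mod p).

Try successive powers of 14 modulo 17:
14^1 ≡ 14
14^2 ≡ 9
14^3 ≡ 7
14^4 ≡ 13
14^5 ≡ 12
14^6 ≡ 15
14^7 ≡ 6
14^8 ≡ 16
14^9 ≡ 3
14^10 ≡ 8
Found: a = 10.

10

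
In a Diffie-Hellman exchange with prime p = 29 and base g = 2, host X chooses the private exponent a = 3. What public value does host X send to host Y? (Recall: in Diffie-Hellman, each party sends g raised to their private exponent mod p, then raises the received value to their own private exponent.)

Public value = 2^3 (mod 29).
2^1 ≡ 2 (mod 29)
2^2 = (2^1)^2 ≡ 2^2 = 4 ≡ 4 (mod 29)
2^3 = 2^2 · 2^1 ≡ 4 · 2 ≡ 8 (mod 29).

8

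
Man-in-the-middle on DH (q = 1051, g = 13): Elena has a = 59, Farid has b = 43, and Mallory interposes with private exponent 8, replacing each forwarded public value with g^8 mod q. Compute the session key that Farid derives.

605

Farid receives Mallory's public value M = 13^8 mod 1051 instead of the honest one.
13^1 ≡ 13 (mod 1051)
13^2 = (13^1)^2 ≡ 13^2 = 169 ≡ 169 (mod 1051)
13^4 = (13^2)^2 ≡ 169^2 = 28561 ≡ 184 (mod 1051)
13^8 = (13^4)^2 ≡ 184^2 = 33856 ≡ 224 (mod 1051)
So M = 224. Farid computes K = M^43 mod 1051.
224^1 ≡ 224 (mod 1051)
224^2 = (224^1)^2 ≡ 224^2 = 50176 ≡ 779 (mod 1051)
224^4 = (224^2)^2 ≡ 779^2 = 606841 ≡ 414 (mod 1051)
224^8 = (224^4)^2 ≡ 414^2 = 171396 ≡ 83 (mod 1051)
224^16 = (224^8)^2 ≡ 83^2 = 6889 ≡ 583 (mod 1051)
224^32 = (224^16)^2 ≡ 583^2 = 339889 ≡ 416 (mod 1051)
224^43 = 224^32 · 224^8 · 224^2 · 224^1 ≡ 416 · 83 · 779 · 224 ≡ 605 (mod 1051).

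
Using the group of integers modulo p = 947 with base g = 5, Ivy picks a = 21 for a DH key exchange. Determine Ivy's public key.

813

Public value = 5^21 mod 947.
5^1 ≡ 5 (mod 947)
5^2 = (5^1)^2 ≡ 5^2 = 25 ≡ 25 (mod 947)
5^4 = (5^2)^2 ≡ 25^2 = 625 ≡ 625 (mod 947)
5^8 = (5^4)^2 ≡ 625^2 = 390625 ≡ 461 (mod 947)
5^16 = (5^8)^2 ≡ 461^2 = 212521 ≡ 393 (mod 947)
5^21 = 5^16 · 5^4 · 5^1 ≡ 393 · 625 · 5 ≡ 813 (mod 947).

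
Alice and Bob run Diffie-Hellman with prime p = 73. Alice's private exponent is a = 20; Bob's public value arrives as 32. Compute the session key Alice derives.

2

Shared key K = 32^20 mod 73.
32^1 ≡ 32 (mod 73)
32^2 = (32^1)^2 ≡ 32^2 = 1024 ≡ 2 (mod 73)
32^4 = (32^2)^2 ≡ 2^2 = 4 ≡ 4 (mod 73)
32^8 = (32^4)^2 ≡ 4^2 = 16 ≡ 16 (mod 73)
32^16 = (32^8)^2 ≡ 16^2 = 256 ≡ 37 (mod 73)
32^20 = 32^16 · 32^4 ≡ 37 · 4 ≡ 2 (mod 73).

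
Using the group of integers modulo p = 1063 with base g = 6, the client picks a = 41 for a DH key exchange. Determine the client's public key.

118

Public value = 6^41 (mod 1063).
6^1 ≡ 6 (mod 1063)
6^2 = (6^1)^2 ≡ 6^2 = 36 ≡ 36 (mod 1063)
6^4 = (6^2)^2 ≡ 36^2 = 1296 ≡ 233 (mod 1063)
6^8 = (6^4)^2 ≡ 233^2 = 54289 ≡ 76 (mod 1063)
6^16 = (6^8)^2 ≡ 76^2 = 5776 ≡ 461 (mod 1063)
6^32 = (6^16)^2 ≡ 461^2 = 212521 ≡ 984 (mod 1063)
6^41 = 6^32 · 6^8 · 6^1 ≡ 984 · 76 · 6 ≡ 118 (mod 1063).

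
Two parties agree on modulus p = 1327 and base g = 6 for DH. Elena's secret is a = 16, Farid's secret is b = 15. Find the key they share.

266

Farid sends B = g^b mod p = 6^15 mod 1327.
6^1 ≡ 6 (mod 1327)
6^2 = (6^1)^2 ≡ 6^2 = 36 ≡ 36 (mod 1327)
6^4 = (6^2)^2 ≡ 36^2 = 1296 ≡ 1296 (mod 1327)
6^8 = (6^4)^2 ≡ 1296^2 = 1679616 ≡ 961 (mod 1327)
6^15 = 6^8 · 6^4 · 6^2 · 6^1 ≡ 961 · 1296 · 36 · 6 ≡ 1094 (mod 1327).
So B = 1094. Elena then computes K = B^a mod p = 1094^16 mod 1327.
1094^1 ≡ 1094 (mod 1327)
1094^2 = (1094^1)^2 ≡ 1094^2 = 1196836 ≡ 1209 (mod 1327)
1094^4 = (1094^2)^2 ≡ 1209^2 = 1461681 ≡ 654 (mod 1327)
1094^8 = (1094^4)^2 ≡ 654^2 = 427716 ≡ 422 (mod 1327)
1094^16 = (1094^8)^2 ≡ 422^2 = 178084 ≡ 266 (mod 1327)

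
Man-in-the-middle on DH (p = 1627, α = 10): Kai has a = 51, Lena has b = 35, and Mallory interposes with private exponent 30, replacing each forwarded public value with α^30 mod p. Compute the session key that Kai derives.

1289

Kai receives Mallory's public value M = 10^30 mod 1627 instead of the honest one.
10^1 ≡ 10 (mod 1627)
10^2 = (10^1)^2 ≡ 10^2 = 100 ≡ 100 (mod 1627)
10^4 = (10^2)^2 ≡ 100^2 = 10000 ≡ 238 (mod 1627)
10^8 = (10^4)^2 ≡ 238^2 = 56644 ≡ 1326 (mod 1627)
10^16 = (10^8)^2 ≡ 1326^2 = 1758276 ≡ 1116 (mod 1627)
10^30 = 10^16 · 10^8 · 10^4 · 10^2 ≡ 1116 · 1326 · 238 · 100 ≡ 610 (mod 1627).
So M = 610. Kai computes K = M^51 mod 1627.
610^1 ≡ 610 (mod 1627)
610^2 = (610^1)^2 ≡ 610^2 = 372100 ≡ 1144 (mod 1627)
610^4 = (610^2)^2 ≡ 1144^2 = 1308736 ≡ 628 (mod 1627)
610^8 = (610^4)^2 ≡ 628^2 = 394384 ≡ 650 (mod 1627)
610^16 = (610^8)^2 ≡ 650^2 = 422500 ≡ 1107 (mod 1627)
610^32 = (610^16)^2 ≡ 1107^2 = 1225449 ≡ 318 (mod 1627)
610^51 = 610^32 · 610^16 · 610^2 · 610^1 ≡ 318 · 1107 · 1144 · 610 ≡ 1289 (mod 1627).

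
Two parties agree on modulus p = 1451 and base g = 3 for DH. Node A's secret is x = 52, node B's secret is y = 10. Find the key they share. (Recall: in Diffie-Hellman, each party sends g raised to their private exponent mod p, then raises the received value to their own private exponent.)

395

Node B sends B = g^y mod p = 3^10 mod 1451.
3^1 ≡ 3 (mod 1451)
3^2 = (3^1)^2 ≡ 3^2 = 9 ≡ 9 (mod 1451)
3^4 = (3^2)^2 ≡ 9^2 = 81 ≡ 81 (mod 1451)
3^8 = (3^4)^2 ≡ 81^2 = 6561 ≡ 757 (mod 1451)
3^10 = 3^8 · 3^2 ≡ 757 · 9 ≡ 1009 (mod 1451).
So B = 1009. Node A then computes K = B^x mod p = 1009^52 mod 1451.
1009^1 ≡ 1009 (mod 1451)
1009^2 = (1009^1)^2 ≡ 1009^2 = 1018081 ≡ 930 (mod 1451)
1009^4 = (1009^2)^2 ≡ 930^2 = 864900 ≡ 104 (mod 1451)
1009^8 = (1009^4)^2 ≡ 104^2 = 10816 ≡ 659 (mod 1451)
1009^16 = (1009^8)^2 ≡ 659^2 = 434281 ≡ 432 (mod 1451)
1009^32 = (1009^16)^2 ≡ 432^2 = 186624 ≡ 896 (mod 1451)
1009^52 = 1009^32 · 1009^16 · 1009^4 ≡ 896 · 432 · 104 ≡ 395 (mod 1451).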